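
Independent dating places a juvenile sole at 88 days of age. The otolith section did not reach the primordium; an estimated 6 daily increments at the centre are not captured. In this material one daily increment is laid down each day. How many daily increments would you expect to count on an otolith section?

82 daily increments

One daily increment per day gives 88 daily increments over 88 days.
88 − 6 missed = 82 daily increments expected in the prepared section.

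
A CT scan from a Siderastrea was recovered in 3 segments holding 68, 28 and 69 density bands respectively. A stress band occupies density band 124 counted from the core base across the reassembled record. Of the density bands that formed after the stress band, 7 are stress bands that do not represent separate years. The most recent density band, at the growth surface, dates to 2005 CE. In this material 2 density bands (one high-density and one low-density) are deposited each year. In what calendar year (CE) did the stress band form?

Total density bands = 68 + 28 + 69 = 165.
Between density band 124 and the growth surface there are 165 − 124 = 41 density bands.
41 − 7 false = 34 true density bands after the stress band.
34 density bands at 2 per year is 34 / 2 = 17 years.
The density band at the growth surface is 2005 CE, so the stress band dates to 2005 − 17 = 1988 CE.

1988 CE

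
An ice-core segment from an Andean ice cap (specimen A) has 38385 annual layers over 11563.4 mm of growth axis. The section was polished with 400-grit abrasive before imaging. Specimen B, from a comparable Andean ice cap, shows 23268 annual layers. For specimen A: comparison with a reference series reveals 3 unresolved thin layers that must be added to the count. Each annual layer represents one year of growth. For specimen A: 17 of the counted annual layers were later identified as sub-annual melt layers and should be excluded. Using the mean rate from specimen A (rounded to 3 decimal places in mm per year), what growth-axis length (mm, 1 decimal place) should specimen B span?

Specimen A: adjusted count: 38385 − 17 + 3 = 38371 annual layers.
A: Mean rate = 11563.4 mm / 38371 years ≈ 0.301 mm per year.
Length of B = 0.301 × 23268 = 7003.7 mm.

7003.7 mm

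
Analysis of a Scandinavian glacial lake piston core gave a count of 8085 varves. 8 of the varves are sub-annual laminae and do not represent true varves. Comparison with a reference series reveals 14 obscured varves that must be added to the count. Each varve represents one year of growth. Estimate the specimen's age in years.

True varve count = 8085 − 8 + 14 = 8091.
At one varve per year, that is 8091 years.

8091 years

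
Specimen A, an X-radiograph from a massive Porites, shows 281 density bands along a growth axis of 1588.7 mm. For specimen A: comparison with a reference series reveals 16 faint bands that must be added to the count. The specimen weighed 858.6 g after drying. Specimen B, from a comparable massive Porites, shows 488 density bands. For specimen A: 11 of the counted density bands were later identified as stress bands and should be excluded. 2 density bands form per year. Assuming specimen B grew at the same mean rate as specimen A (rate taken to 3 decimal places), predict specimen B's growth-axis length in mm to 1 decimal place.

2710.8 mm

Specimen A: correcting the raw count gives 281 − 11 + 16 = 286 true density bands.
Specimen A: 286 density bands at 2 per year is 286 / 2 = 143 years.
A: Mean rate = 1588.7 mm / 143 years ≈ 11.110 mm/year.
Specimen B: 488 density bands at 2 per year is 488 / 2 = 244 years. For B, 11.110 mm/year × 244 years = 2710.8 mm.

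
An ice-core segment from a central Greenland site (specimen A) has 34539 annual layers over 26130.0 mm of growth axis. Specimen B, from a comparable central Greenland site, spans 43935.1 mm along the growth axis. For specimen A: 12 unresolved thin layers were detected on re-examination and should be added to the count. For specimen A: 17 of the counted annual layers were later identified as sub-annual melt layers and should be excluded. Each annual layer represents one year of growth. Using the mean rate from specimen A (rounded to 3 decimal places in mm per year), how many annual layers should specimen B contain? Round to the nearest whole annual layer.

Specimen A: correcting the raw count gives 34539 − 17 + 12 = 34534 true annual layers.
A: 26130.0 mm over 34534 years gives 26130.0 / 34534 ≈ 0.757 mm/year.
B spans 43935.1 / 0.757 = 58038.44 years ≈ 58038 annual layers.

58038 annual layers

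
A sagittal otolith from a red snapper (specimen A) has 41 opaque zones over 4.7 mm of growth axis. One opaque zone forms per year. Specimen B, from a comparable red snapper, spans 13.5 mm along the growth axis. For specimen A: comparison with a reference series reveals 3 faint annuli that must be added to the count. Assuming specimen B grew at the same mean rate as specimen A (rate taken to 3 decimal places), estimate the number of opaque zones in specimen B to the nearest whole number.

Specimen A: true opaque zone count = 41 + 3 = 44.
A: Mean rate = 4.7 mm / 44 years ≈ 0.107 mm/yr.
Specimen B: 13.5 mm / 0.107 mm per year = 126.17 years ≈ 126 opaque zones.

126 opaque zones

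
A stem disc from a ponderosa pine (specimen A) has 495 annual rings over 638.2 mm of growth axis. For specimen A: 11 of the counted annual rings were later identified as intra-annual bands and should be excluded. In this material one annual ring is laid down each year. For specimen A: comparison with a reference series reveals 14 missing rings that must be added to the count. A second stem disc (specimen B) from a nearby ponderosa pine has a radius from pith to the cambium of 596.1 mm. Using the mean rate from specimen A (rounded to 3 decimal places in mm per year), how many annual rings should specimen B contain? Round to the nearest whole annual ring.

Specimen A: correcting the raw count gives 495 − 11 + 14 = 498 true annual rings.
A: Extension rate ≈ 638.2 / 498 = 1.282 mm/yr.
Specimen B: 596.1 mm / 1.282 mm per year = 464.98 years ≈ 465 annual rings.

465 annual rings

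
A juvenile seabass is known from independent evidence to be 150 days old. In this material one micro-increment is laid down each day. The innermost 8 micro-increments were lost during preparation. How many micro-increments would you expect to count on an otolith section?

142 micro-increments

At one micro-increment per day, 150 days correspond to 150 micro-increments.
Subtracting the 8 micro-increments not captured gives 150 − 8 = 142 micro-increments in the record.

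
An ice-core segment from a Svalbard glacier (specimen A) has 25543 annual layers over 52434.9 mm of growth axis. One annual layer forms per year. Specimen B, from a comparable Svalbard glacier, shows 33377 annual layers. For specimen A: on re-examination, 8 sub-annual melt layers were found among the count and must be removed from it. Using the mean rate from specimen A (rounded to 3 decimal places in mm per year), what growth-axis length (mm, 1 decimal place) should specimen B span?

Specimen A: after corrections the count is 25543 − 8 = 25535 annual layers.
A: Mean rate = 52434.9 mm / 25535 years ≈ 2.053 mm/yr.
For B, 2.053 mm/year × 33377 years = 68523.0 mm.

68523.0 mm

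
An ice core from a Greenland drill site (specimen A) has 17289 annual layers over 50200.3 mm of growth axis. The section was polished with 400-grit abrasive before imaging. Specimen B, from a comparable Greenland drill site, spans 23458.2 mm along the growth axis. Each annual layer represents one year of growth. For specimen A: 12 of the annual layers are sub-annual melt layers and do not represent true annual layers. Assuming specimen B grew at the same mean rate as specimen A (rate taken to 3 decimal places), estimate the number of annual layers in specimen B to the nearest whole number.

8072 annual layers

Specimen A: after corrections the count is 17289 − 12 = 17277 annual layers.
A: 50200.3 mm over 17277 years gives 50200.3 / 17277 ≈ 2.906 mm/yr.
For B, 23458.2 / 2.906 = 8072.33 years ≈ 8072 annual layers.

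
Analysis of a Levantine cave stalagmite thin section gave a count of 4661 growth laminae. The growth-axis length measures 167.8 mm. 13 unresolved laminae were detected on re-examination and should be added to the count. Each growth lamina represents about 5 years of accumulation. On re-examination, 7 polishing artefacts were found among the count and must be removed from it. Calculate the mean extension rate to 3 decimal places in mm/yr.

0.007 mm/yr

Correcting the raw count gives 4661 − 7 + 13 = 4667 true growth laminae.
At 5 years per growth lamina, 4667 × 5 = 23335 years.
167.8 mm over 23335 years gives 167.8 / 23335 ≈ 0.007 mm/yr.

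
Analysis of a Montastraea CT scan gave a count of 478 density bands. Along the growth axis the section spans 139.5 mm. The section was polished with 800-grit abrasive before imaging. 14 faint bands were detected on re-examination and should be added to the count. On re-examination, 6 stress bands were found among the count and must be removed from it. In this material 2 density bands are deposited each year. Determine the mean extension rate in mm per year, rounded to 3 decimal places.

0.574 mm per year

True density band count = 478 − 6 + 14 = 486.
486 density bands at 2 per year is 486 / 2 = 243 years.
139.5 mm over 243 years gives 139.5 / 243 ≈ 0.574 mm per year.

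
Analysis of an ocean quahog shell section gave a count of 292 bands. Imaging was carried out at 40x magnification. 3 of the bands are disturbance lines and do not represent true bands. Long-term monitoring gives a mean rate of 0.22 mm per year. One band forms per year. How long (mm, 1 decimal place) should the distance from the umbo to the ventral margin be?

63.6 mm

After corrections the count is 292 − 3 = 289 bands.
Predicted length = 0.22 mm/year × 289 years = 63.6 mm.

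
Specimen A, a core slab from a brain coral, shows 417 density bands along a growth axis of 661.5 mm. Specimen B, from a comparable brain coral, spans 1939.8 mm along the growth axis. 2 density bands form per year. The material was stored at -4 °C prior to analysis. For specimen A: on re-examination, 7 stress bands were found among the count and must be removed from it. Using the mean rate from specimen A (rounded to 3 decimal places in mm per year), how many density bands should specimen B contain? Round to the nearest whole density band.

Specimen A: true density band count = 417 − 7 = 410.
Specimen A: with 2 density bands per year, 410 / 2 = 205 years.
A: 661.5 mm over 205 years gives 661.5 / 205 ≈ 3.227 mm/year.
B spans 1939.8 / 3.227 = 601.12 years; at 2 density bands per year that is 601.12 × 2 ≈ 1202 density bands.

1202 density bands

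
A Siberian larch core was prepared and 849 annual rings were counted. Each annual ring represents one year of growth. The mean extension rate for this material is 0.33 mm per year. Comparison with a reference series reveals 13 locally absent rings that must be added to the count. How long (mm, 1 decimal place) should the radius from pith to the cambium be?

284.5 mm

Adjusted count: 849 + 13 = 862 annual rings.
Predicted length = 0.33 mm/year × 862 years = 284.5 mm.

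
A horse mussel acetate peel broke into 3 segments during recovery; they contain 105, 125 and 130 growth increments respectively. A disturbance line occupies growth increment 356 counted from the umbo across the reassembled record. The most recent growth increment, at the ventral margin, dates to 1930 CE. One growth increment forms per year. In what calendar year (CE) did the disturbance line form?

Total growth increments = 105 + 125 + 130 = 360.
The disturbance line sits at growth increment 356 from the umbo, so 360 − 356 = 4 growth increments formed after it.
The growth increment at the ventral margin is 1930 CE, so the disturbance line dates to 1930 − 4 = 1926 CE.

1926 CE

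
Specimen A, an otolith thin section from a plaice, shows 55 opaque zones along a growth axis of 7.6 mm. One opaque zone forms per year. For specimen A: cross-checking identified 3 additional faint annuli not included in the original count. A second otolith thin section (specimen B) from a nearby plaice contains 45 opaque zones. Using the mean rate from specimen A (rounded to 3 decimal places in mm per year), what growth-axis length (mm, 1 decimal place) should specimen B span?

Specimen A: correcting the raw count gives 55 + 3 = 58 true opaque zones.
A: Extension rate ≈ 7.6 / 58 = 0.131 mm/year.
Length of B = 0.131 × 45 = 5.9 mm.

5.9 mm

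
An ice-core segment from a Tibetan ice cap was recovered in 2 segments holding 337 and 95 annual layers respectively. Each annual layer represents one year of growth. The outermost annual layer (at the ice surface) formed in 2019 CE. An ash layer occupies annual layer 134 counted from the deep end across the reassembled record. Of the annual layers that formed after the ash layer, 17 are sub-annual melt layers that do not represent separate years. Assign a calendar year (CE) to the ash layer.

Total annual layers = 337 + 95 = 432.
432 − 134 = 298 annual layers lie beyond the ash layer toward the ice surface.
Excluding 17 false annual layers: 298 − 17 = 281.
2019 − 281 = 1738 CE.

1738 CE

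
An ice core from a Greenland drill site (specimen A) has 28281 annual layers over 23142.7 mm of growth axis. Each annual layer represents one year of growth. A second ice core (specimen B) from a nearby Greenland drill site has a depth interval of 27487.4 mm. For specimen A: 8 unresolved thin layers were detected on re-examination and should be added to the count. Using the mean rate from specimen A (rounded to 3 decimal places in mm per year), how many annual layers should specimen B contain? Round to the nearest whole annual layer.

Specimen A: after corrections the count is 28281 + 8 = 28289 annual layers.
A: Mean rate = 23142.7 mm / 28289 years ≈ 0.818 mm/year.
B spans 27487.4 / 0.818 = 33603.18 years ≈ 33603 annual layers.

33603 annual layers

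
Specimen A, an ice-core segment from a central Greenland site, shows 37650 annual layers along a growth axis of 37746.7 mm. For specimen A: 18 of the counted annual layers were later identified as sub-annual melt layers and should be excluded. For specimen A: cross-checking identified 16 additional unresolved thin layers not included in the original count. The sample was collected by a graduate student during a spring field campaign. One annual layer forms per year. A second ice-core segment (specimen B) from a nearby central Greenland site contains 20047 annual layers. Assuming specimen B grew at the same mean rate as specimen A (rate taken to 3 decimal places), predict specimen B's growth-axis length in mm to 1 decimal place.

20107.1 mm

Specimen A: true annual layer count = 37650 − 18 + 16 = 37648.
A: Extension rate ≈ 37746.7 / 37648 = 1.003 mm per year.
Length of B = 1.003 × 20047 = 20107.1 mm.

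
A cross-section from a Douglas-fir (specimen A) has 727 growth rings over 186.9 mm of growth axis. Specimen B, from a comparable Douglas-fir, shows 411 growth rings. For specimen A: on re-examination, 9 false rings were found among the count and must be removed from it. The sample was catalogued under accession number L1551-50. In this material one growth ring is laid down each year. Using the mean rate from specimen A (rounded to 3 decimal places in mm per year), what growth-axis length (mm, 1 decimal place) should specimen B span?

106.9 mm

Specimen A: adjusted count: 727 − 9 = 718 growth rings.
A: Extension rate ≈ 186.9 / 718 = 0.260 mm/yr.
For B, 0.260 mm/year × 411 years = 106.9 mm.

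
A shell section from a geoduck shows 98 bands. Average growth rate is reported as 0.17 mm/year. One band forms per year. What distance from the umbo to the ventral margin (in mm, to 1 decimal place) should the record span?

16.7 mm

The record spans 98 years at 0.17 mm per year.
Length ≈ 0.17 × 98 = 16.7 mm.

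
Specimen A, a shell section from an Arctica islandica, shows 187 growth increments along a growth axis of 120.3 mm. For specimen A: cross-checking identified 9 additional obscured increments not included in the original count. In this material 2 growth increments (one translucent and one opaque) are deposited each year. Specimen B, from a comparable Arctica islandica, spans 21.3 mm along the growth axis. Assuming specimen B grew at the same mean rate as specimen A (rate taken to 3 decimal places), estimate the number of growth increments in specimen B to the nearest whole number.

Specimen A: after corrections the count is 187 + 9 = 196 growth increments.
Specimen A: dividing by 2 growth increments per year: 196 / 2 = 98 years.
A: Extension rate ≈ 120.3 / 98 = 1.228 mm/year.
Specimen B: 21.3 mm / 1.228 mm per year = 17.35 years; at 2 growth increments per year that is 17.35 × 2 ≈ 35 growth increments.

35 growth increments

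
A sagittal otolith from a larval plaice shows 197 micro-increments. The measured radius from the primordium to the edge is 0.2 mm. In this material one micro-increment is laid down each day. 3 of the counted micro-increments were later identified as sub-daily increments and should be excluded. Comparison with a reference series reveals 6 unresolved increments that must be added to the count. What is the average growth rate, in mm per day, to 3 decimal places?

0.001 mm per day

Adjusted count: 197 − 3 + 6 = 200 micro-increments.
0.2 mm over 200 days gives 0.2 / 200 ≈ 0.001 mm per day.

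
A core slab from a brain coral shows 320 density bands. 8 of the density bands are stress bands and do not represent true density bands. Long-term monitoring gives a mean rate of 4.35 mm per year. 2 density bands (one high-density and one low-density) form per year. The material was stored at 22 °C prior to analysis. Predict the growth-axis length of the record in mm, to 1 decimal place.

678.6 mm

Correcting the raw count gives 320 − 8 = 312 true density bands.
312 density bands at 2 per year is 312 / 2 = 156 years.
156 years at 4.35 mm/year gives 4.35 × 156 = 678.6 mm.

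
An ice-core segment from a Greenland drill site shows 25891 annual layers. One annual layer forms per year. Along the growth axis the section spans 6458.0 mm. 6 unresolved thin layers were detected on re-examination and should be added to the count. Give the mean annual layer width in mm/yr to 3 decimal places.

Correcting the raw count gives 25891 + 6 = 25897 true annual layers.
6458.0 mm over 25897 years gives 6458.0 / 25897 ≈ 0.249 mm/yr.

0.249 mm/yr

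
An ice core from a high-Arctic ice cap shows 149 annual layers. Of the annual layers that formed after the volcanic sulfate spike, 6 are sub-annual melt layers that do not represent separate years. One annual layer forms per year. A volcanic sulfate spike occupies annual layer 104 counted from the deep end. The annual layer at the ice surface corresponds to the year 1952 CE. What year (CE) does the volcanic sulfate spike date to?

1913 CE

149 − 104 = 45 annual layers lie beyond the volcanic sulfate spike toward the ice surface.
45 − 6 false = 39 true annual layers after the volcanic sulfate spike.
1952 − 39 = 1913 CE.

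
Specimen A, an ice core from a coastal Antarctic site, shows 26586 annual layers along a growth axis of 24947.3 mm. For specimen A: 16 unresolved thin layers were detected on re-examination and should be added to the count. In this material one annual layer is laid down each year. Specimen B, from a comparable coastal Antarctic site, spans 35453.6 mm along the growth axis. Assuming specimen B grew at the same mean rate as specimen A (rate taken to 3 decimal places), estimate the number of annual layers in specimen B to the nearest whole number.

Specimen A: after corrections the count is 26586 + 16 = 26602 annual layers.
A: 24947.3 mm over 26602 years gives 24947.3 / 26602 ≈ 0.938 mm/year.
For B, 35453.6 / 0.938 = 37797.01 years ≈ 37797 annual layers.

37797 annual layers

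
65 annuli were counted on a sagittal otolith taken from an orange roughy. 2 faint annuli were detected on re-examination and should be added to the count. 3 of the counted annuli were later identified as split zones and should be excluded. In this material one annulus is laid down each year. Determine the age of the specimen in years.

64 yr

Adjusted count: 65 − 3 + 2 = 64 annuli.
At one annulus per year, that is 64 years.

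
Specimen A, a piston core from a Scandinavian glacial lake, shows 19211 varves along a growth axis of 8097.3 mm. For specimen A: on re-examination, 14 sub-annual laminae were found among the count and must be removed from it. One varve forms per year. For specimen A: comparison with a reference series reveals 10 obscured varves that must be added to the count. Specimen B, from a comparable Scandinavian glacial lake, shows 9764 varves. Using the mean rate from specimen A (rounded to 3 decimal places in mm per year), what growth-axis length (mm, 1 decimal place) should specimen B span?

4120.4 mm

Specimen A: adjusted count: 19211 − 14 + 10 = 19207 varves.
A: Mean rate = 8097.3 mm / 19207 years ≈ 0.422 mm/yr.
Length of B = 0.422 × 9764 = 4120.4 mm.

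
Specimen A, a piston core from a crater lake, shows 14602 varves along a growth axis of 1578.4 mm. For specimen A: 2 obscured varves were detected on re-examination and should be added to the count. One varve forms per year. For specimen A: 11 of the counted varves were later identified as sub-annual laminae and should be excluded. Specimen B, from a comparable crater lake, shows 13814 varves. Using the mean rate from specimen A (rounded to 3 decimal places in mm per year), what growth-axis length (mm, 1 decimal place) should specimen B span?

Specimen A: correcting the raw count gives 14602 − 11 + 2 = 14593 true varves.
A: Extension rate ≈ 1578.4 / 14593 = 0.108 mm/year.
B's length ≈ 0.108 × 13814 = 1491.9 mm.

1491.9 mm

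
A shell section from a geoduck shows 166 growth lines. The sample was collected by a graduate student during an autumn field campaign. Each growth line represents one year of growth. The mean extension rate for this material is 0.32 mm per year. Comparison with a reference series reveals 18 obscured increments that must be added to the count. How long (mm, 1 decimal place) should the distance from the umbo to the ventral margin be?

Correcting the raw count gives 166 + 18 = 184 true growth lines.
Predicted length = 0.32 mm/year × 184 years = 58.9 mm.

58.9 mm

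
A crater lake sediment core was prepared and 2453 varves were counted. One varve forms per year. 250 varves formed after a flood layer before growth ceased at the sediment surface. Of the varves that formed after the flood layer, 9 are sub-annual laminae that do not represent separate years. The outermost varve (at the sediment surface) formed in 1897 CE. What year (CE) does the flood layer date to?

1656 CE

There are 250 varves younger than the flood layer.
250 − 9 false = 241 true varves after the flood layer.
1897 − 241 = 1656 CE.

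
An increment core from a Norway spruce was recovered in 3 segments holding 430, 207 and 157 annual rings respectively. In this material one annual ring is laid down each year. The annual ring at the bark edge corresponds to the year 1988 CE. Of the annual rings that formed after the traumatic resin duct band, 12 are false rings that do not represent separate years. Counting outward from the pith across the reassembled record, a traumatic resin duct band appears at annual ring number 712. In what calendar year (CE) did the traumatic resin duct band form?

1918 CE

Total annual rings = 430 + 207 + 157 = 794.
Between annual ring 712 and the bark edge there are 794 − 712 = 82 annual rings.
Excluding 12 false annual rings: 82 − 12 = 70.
Counting back 70 years from 1988 CE places the traumatic resin duct band in 1988 − 70 = 1918 CE.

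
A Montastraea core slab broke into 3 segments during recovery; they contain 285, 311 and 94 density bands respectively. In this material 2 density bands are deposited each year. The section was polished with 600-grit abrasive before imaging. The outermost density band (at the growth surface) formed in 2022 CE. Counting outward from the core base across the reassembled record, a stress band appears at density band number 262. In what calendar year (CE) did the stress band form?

1808 CE

Total density bands = 285 + 311 + 94 = 690.
690 − 262 = 428 density bands lie beyond the stress band toward the growth surface.
Dividing by 2 density bands per year: 428 / 2 = 214 years.
The density band at the growth surface is 2022 CE, so the stress band dates to 2022 − 214 = 1808 CE.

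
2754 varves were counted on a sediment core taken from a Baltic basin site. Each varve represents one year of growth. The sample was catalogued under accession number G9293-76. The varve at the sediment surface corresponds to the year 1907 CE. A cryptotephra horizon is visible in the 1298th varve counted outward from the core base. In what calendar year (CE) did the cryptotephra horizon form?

451 CE

2754 − 1298 = 1456 varves lie beyond the cryptotephra horizon toward the sediment surface.
Counting back 1456 years from 1907 CE places the cryptotephra horizon in 1907 − 1456 = 451 CE.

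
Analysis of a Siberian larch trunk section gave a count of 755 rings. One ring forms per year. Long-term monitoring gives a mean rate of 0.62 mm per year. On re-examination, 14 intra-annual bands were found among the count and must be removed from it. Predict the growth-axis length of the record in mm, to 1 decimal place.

459.4 mm

Adjusted count: 755 − 14 = 741 rings.
741 years at 0.62 mm/year gives 0.62 × 741 = 459.4 mm.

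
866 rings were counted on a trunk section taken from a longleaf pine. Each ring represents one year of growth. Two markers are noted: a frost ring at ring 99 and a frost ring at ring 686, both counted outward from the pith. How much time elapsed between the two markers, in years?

Separation: 686 − 99 = 587 rings.
That is 587 years at one ring per year.

587 years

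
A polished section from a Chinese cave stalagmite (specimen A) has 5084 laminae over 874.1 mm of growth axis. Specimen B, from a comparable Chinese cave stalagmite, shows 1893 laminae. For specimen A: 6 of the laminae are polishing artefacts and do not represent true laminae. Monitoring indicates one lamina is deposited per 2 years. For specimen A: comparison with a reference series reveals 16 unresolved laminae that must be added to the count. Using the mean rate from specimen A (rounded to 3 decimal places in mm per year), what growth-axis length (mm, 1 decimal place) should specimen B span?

Specimen A: adjusted count: 5084 − 6 + 16 = 5094 laminae.
Specimen A: 5094 laminae at 2 years each span 5094 × 2 = 10188 years.
A: 874.1 mm over 10188 years gives 874.1 / 10188 ≈ 0.086 mm/yr.
Specimen B: 1893 laminae at 2 years each span 1893 × 2 = 3786 years. Length of B = 0.086 × 3786 = 325.6 mm.

325.6 mm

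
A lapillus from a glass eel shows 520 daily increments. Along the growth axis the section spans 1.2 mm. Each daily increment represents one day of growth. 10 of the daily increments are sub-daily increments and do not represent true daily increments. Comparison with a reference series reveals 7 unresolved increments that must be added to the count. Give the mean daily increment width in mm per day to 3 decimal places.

Correcting the raw count gives 520 − 10 + 7 = 517 true daily increments.
Extension rate ≈ 1.2 / 517 = 0.002 mm per day.

0.002 mm per day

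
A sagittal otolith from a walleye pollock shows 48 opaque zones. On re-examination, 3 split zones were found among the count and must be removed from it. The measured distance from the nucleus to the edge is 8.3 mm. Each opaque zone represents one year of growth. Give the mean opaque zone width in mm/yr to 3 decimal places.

0.184 mm/yr

After corrections the count is 48 − 3 = 45 opaque zones.
8.3 mm over 45 years gives 8.3 / 45 ≈ 0.184 mm/yr.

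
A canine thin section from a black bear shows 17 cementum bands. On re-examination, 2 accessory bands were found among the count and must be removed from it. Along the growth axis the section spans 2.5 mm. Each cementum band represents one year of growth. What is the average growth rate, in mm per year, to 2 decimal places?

0.17 mm per year

After corrections the count is 17 − 2 = 15 cementum bands.
2.5 mm over 15 years gives 2.5 / 15 ≈ 0.17 mm per year.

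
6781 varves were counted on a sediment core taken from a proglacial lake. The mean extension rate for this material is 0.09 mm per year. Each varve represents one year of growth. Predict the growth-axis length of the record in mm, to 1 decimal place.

The record spans 6781 years at 0.09 mm per year.
Length ≈ 0.09 × 6781 = 610.3 mm.

610.3 mm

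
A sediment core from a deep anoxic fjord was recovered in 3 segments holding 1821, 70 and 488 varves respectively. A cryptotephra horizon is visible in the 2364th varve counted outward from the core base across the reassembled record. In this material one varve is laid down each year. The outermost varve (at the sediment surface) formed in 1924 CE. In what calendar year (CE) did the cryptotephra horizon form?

Total varves = 1821 + 70 + 488 = 2379.
Between varve 2364 and the sediment surface there are 2379 − 2364 = 15 varves.
The varve at the sediment surface is 1924 CE, so the cryptotephra horizon dates to 1924 − 15 = 1909 CE.

1909 CE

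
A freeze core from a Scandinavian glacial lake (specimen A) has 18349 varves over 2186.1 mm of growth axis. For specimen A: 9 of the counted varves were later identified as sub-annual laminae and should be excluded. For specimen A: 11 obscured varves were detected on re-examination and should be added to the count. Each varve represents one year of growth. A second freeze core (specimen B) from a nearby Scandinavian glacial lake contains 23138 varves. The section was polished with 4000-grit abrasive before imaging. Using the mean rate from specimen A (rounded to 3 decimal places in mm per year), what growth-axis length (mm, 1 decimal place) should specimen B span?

Specimen A: true varve count = 18349 − 9 + 11 = 18351.
A: Mean rate = 2186.1 mm / 18351 years ≈ 0.119 mm per year.
B's length ≈ 0.119 × 23138 = 2753.4 mm.

2753.4 mm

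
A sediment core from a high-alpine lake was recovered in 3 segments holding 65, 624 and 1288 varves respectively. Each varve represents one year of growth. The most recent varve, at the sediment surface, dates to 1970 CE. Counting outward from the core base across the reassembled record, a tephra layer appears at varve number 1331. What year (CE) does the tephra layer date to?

1324 CE

Total varves = 65 + 624 + 1288 = 1977.
1977 − 1331 = 646 varves lie beyond the tephra layer toward the sediment surface.
1970 − 646 = 1324 CE.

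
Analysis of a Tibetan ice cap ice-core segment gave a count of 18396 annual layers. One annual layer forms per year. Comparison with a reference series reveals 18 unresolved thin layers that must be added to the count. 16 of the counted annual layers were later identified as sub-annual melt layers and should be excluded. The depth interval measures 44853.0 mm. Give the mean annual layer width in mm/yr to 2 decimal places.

2.44 mm/yr

After corrections the count is 18396 − 16 + 18 = 18398 annual layers.
44853.0 mm over 18398 years gives 44853.0 / 18398 ≈ 2.44 mm/yr.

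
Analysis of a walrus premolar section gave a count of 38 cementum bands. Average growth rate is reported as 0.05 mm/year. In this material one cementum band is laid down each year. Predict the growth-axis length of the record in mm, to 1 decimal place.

1.9 mm

38 years of growth are recorded.
Length ≈ 0.05 × 38 = 1.9 mm.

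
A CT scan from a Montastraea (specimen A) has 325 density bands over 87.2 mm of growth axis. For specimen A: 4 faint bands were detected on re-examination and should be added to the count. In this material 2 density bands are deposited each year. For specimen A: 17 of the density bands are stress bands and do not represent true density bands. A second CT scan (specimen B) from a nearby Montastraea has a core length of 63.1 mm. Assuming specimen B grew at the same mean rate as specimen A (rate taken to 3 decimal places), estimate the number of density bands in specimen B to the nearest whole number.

226 density bands

Specimen A: correcting the raw count gives 325 − 17 + 4 = 312 true density bands.
Specimen A: with 2 density bands per year, 312 / 2 = 156 years.
A: Extension rate ≈ 87.2 / 156 = 0.559 mm/yr.
Specimen B: 63.1 mm / 0.559 mm per year = 112.88 years; at 2 density bands per year that is 112.88 × 2 ≈ 226 density bands.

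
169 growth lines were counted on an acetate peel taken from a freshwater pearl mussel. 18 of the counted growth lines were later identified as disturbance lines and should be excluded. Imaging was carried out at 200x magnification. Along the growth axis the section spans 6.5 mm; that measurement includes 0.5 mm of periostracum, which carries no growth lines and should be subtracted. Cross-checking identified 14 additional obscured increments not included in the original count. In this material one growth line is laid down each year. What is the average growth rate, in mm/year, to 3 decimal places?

0.036 mm/year

After corrections the count is 169 − 18 + 14 = 165 growth lines.
Removing the 0.5 mm offcut leaves 6.5 − 0.5 = 6.0 mm.
Mean rate = 6.0 mm / 165 years ≈ 0.036 mm/year.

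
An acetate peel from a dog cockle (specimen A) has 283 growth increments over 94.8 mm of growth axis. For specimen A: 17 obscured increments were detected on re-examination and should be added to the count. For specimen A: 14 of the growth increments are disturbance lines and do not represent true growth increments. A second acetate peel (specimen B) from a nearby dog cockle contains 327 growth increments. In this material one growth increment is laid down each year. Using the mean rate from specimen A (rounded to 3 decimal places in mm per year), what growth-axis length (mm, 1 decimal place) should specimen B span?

108.2 mm

Specimen A: adjusted count: 283 − 14 + 17 = 286 growth increments.
A: Mean rate = 94.8 mm / 286 years ≈ 0.331 mm per year.
B's length ≈ 0.331 × 327 = 108.2 mm.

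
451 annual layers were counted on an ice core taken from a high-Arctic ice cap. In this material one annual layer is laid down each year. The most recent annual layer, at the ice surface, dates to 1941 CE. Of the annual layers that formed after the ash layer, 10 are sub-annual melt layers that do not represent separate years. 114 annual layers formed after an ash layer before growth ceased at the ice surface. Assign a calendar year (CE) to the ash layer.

1837 CE

There are 114 annual layers younger than the ash layer.
Removing the 10 false annual layers leaves 114 − 10 = 104 true annual layers beyond the ash layer.
1941 − 104 = 1837 CE.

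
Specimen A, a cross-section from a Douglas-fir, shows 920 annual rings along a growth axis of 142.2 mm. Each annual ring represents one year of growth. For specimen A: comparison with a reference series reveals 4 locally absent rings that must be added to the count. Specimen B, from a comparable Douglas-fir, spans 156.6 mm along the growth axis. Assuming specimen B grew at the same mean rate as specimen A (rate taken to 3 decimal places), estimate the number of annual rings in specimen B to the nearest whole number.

1017 annual rings

Specimen A: true annual ring count = 920 + 4 = 924.
A: 142.2 mm over 924 years gives 142.2 / 924 ≈ 0.154 mm per year.
B spans 156.6 / 0.154 = 1016.88 years ≈ 1017 annual rings.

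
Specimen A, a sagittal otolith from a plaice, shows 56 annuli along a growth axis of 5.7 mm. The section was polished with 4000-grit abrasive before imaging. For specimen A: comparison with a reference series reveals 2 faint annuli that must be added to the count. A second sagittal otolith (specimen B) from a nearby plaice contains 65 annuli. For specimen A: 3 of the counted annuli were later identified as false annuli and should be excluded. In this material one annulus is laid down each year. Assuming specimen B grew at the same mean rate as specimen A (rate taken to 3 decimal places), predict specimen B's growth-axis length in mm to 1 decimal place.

6.8 mm

Specimen A: adjusted count: 56 − 3 + 2 = 55 annuli.
A: Extension rate ≈ 5.7 / 55 = 0.104 mm/year.
B's length ≈ 0.104 × 65 = 6.8 mm.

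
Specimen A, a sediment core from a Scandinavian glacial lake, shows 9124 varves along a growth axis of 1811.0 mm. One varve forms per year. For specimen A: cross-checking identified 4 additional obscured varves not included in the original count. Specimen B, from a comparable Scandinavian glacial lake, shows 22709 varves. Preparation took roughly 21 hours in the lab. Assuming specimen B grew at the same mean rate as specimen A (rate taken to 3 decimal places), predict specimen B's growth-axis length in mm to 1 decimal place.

Specimen A: correcting the raw count gives 9124 + 4 = 9128 true varves.
A: 1811.0 mm over 9128 years gives 1811.0 / 9128 ≈ 0.198 mm/yr.
For B, 0.198 mm/year × 22709 years = 4496.4 mm.

4496.4 mm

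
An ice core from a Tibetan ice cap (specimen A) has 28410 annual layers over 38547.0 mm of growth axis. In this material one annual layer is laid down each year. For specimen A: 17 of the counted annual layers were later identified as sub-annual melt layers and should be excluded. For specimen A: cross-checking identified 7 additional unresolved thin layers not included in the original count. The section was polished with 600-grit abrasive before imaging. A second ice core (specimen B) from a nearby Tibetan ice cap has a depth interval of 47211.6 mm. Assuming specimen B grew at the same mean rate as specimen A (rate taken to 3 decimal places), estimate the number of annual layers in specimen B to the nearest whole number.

34791 annual layers

Specimen A: after corrections the count is 28410 − 17 + 7 = 28400 annual layers.
A: 38547.0 mm over 28400 years gives 38547.0 / 28400 ≈ 1.357 mm/yr.
Specimen B: 47211.6 mm / 1.357 mm per year = 34791.16 years ≈ 34791 annual layers.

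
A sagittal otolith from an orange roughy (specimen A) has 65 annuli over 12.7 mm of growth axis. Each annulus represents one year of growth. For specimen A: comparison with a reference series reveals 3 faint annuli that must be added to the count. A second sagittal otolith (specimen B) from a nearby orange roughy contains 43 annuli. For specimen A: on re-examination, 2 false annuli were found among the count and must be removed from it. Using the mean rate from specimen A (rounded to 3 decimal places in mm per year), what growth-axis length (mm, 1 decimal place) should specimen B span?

8.3 mm

Specimen A: true annulus count = 65 − 2 + 3 = 66.
A: Mean rate = 12.7 mm / 66 years ≈ 0.192 mm per year.
For B, 0.192 mm/year × 43 years = 8.3 mm.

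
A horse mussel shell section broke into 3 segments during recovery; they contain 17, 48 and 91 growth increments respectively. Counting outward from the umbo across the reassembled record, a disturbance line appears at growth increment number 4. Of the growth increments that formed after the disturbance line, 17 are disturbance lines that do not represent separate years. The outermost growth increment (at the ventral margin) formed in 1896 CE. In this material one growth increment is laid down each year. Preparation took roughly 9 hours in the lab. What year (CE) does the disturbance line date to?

Total growth increments = 17 + 48 + 91 = 156.
156 − 4 = 152 growth increments lie beyond the disturbance line toward the ventral margin.
Removing the 17 false growth increments leaves 152 − 17 = 135 true growth increments beyond the disturbance line.
1896 − 135 = 1761 CE.

1761 CE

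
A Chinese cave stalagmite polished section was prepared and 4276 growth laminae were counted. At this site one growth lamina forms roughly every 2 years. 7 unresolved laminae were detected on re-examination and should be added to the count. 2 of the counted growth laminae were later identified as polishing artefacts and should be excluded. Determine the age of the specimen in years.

8562 yr

True growth lamina count = 4276 − 2 + 7 = 4281.
At 2 years per growth lamina, 4281 × 2 = 8562 years.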